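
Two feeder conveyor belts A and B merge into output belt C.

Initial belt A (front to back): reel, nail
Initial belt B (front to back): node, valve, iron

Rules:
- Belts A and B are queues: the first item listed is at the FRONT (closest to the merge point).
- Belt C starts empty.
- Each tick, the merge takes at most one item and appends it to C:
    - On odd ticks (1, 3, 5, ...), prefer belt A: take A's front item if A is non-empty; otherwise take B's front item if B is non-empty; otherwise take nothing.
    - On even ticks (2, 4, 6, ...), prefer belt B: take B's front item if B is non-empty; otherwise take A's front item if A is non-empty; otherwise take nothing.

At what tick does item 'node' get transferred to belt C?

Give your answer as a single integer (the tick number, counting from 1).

Answer: 2

Derivation:
Tick 1: prefer A, take reel from A; A=[nail] B=[node,valve,iron] C=[reel]
Tick 2: prefer B, take node from B; A=[nail] B=[valve,iron] C=[reel,node]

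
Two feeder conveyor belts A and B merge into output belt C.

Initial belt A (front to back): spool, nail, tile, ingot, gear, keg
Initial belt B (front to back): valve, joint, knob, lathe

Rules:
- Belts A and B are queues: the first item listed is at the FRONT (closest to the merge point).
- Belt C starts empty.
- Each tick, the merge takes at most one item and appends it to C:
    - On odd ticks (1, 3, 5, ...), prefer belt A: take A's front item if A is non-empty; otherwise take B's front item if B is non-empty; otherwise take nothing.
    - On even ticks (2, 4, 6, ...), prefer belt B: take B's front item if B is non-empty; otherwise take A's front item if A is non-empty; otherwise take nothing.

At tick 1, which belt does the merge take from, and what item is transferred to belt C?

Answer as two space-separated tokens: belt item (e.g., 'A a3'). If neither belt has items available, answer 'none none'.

Answer: A spool

Derivation:
Tick 1: prefer A, take spool from A; A=[nail,tile,ingot,gear,keg] B=[valve,joint,knob,lathe] C=[spool]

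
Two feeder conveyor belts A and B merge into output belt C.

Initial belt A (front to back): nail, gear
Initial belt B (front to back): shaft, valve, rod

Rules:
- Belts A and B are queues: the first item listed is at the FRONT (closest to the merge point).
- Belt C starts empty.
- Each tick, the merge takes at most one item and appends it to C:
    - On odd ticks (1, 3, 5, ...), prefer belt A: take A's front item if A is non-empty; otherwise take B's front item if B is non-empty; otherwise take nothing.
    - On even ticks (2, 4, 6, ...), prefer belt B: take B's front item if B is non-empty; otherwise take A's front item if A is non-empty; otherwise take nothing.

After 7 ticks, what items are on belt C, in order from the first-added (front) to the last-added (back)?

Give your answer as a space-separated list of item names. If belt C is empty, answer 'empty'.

Answer: nail shaft gear valve rod

Derivation:
Tick 1: prefer A, take nail from A; A=[gear] B=[shaft,valve,rod] C=[nail]
Tick 2: prefer B, take shaft from B; A=[gear] B=[valve,rod] C=[nail,shaft]
Tick 3: prefer A, take gear from A; A=[-] B=[valve,rod] C=[nail,shaft,gear]
Tick 4: prefer B, take valve from B; A=[-] B=[rod] C=[nail,shaft,gear,valve]
Tick 5: prefer A, take rod from B; A=[-] B=[-] C=[nail,shaft,gear,valve,rod]
Tick 6: prefer B, both empty, nothing taken; A=[-] B=[-] C=[nail,shaft,gear,valve,rod]
Tick 7: prefer A, both empty, nothing taken; A=[-] B=[-] C=[nail,shaft,gear,valve,rod]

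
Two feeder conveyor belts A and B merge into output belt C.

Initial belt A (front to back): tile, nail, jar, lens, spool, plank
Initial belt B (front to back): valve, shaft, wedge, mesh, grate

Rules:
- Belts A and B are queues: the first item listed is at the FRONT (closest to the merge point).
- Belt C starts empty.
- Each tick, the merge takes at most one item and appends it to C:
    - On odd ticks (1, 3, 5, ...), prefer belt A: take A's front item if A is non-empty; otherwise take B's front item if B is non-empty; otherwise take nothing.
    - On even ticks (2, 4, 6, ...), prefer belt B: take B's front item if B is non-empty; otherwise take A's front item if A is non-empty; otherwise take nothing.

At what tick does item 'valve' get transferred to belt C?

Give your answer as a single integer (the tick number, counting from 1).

Answer: 2

Derivation:
Tick 1: prefer A, take tile from A; A=[nail,jar,lens,spool,plank] B=[valve,shaft,wedge,mesh,grate] C=[tile]
Tick 2: prefer B, take valve from B; A=[nail,jar,lens,spool,plank] B=[shaft,wedge,mesh,grate] C=[tile,valve]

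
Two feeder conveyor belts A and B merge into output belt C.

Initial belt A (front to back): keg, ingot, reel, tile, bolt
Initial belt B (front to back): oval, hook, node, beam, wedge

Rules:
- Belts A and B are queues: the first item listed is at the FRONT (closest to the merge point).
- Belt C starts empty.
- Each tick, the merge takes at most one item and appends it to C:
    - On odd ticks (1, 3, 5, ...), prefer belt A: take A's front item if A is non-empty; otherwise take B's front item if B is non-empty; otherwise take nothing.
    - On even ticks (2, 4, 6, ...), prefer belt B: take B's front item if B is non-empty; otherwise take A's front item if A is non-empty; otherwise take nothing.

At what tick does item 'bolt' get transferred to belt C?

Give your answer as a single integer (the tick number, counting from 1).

Tick 1: prefer A, take keg from A; A=[ingot,reel,tile,bolt] B=[oval,hook,node,beam,wedge] C=[keg]
Tick 2: prefer B, take oval from B; A=[ingot,reel,tile,bolt] B=[hook,node,beam,wedge] C=[keg,oval]
Tick 3: prefer A, take ingot from A; A=[reel,tile,bolt] B=[hook,node,beam,wedge] C=[keg,oval,ingot]
Tick 4: prefer B, take hook from B; A=[reel,tile,bolt] B=[node,beam,wedge] C=[keg,oval,ingot,hook]
Tick 5: prefer A, take reel from A; A=[tile,bolt] B=[node,beam,wedge] C=[keg,oval,ingot,hook,reel]
Tick 6: prefer B, take node from B; A=[tile,bolt] B=[beam,wedge] C=[keg,oval,ingot,hook,reel,node]
Tick 7: prefer A, take tile from A; A=[bolt] B=[beam,wedge] C=[keg,oval,ingot,hook,reel,node,tile]
Tick 8: prefer B, take beam from B; A=[bolt] B=[wedge] C=[keg,oval,ingot,hook,reel,node,tile,beam]
Tick 9: prefer A, take bolt from A; A=[-] B=[wedge] C=[keg,oval,ingot,hook,reel,node,tile,beam,bolt]

Answer: 9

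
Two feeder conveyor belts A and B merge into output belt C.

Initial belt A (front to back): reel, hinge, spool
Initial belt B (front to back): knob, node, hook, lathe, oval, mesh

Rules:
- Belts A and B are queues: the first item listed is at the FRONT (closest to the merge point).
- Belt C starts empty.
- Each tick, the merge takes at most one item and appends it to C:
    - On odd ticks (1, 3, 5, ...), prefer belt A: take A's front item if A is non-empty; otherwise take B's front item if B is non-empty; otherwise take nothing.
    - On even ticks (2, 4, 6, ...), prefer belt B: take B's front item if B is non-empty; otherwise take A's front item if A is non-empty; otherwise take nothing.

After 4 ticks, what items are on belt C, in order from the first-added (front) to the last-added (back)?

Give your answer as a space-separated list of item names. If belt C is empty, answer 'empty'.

Tick 1: prefer A, take reel from A; A=[hinge,spool] B=[knob,node,hook,lathe,oval,mesh] C=[reel]
Tick 2: prefer B, take knob from B; A=[hinge,spool] B=[node,hook,lathe,oval,mesh] C=[reel,knob]
Tick 3: prefer A, take hinge from A; A=[spool] B=[node,hook,lathe,oval,mesh] C=[reel,knob,hinge]
Tick 4: prefer B, take node from B; A=[spool] B=[hook,lathe,oval,mesh] C=[reel,knob,hinge,node]

Answer: reel knob hinge node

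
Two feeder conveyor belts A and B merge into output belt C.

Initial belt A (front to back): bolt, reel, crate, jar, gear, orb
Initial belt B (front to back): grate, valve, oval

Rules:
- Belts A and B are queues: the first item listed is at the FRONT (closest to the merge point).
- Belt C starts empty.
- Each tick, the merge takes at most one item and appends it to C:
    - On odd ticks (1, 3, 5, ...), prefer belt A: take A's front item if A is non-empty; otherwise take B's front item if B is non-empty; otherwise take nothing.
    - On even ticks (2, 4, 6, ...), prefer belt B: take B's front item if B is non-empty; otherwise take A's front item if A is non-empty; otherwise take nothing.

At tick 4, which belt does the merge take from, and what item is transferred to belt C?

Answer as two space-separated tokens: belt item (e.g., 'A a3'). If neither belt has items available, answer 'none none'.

Answer: B valve

Derivation:
Tick 1: prefer A, take bolt from A; A=[reel,crate,jar,gear,orb] B=[grate,valve,oval] C=[bolt]
Tick 2: prefer B, take grate from B; A=[reel,crate,jar,gear,orb] B=[valve,oval] C=[bolt,grate]
Tick 3: prefer A, take reel from A; A=[crate,jar,gear,orb] B=[valve,oval] C=[bolt,grate,reel]
Tick 4: prefer B, take valve from B; A=[crate,jar,gear,orb] B=[oval] C=[bolt,grate,reel,valve]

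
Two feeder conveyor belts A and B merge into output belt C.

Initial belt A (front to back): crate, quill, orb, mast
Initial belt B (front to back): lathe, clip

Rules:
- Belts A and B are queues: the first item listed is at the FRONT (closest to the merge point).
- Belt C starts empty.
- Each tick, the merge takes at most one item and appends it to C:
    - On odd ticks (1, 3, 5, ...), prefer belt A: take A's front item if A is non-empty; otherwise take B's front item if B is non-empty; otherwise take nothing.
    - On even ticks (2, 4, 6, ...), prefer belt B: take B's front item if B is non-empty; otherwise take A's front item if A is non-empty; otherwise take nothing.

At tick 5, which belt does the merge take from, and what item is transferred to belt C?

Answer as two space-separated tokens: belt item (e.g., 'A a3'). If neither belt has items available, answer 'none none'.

Answer: A orb

Derivation:
Tick 1: prefer A, take crate from A; A=[quill,orb,mast] B=[lathe,clip] C=[crate]
Tick 2: prefer B, take lathe from B; A=[quill,orb,mast] B=[clip] C=[crate,lathe]
Tick 3: prefer A, take quill from A; A=[orb,mast] B=[clip] C=[crate,lathe,quill]
Tick 4: prefer B, take clip from B; A=[orb,mast] B=[-] C=[crate,lathe,quill,clip]
Tick 5: prefer A, take orb from A; A=[mast] B=[-] C=[crate,lathe,quill,clip,orb]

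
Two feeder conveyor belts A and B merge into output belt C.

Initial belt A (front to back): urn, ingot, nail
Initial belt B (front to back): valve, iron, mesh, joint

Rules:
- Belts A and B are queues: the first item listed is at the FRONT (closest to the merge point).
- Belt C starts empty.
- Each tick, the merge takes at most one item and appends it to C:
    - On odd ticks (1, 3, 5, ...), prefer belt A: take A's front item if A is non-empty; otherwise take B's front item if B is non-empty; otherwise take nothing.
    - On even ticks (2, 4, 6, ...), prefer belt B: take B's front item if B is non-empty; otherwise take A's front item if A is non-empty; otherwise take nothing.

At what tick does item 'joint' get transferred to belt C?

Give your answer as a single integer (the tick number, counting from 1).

Tick 1: prefer A, take urn from A; A=[ingot,nail] B=[valve,iron,mesh,joint] C=[urn]
Tick 2: prefer B, take valve from B; A=[ingot,nail] B=[iron,mesh,joint] C=[urn,valve]
Tick 3: prefer A, take ingot from A; A=[nail] B=[iron,mesh,joint] C=[urn,valve,ingot]
Tick 4: prefer B, take iron from B; A=[nail] B=[mesh,joint] C=[urn,valve,ingot,iron]
Tick 5: prefer A, take nail from A; A=[-] B=[mesh,joint] C=[urn,valve,ingot,iron,nail]
Tick 6: prefer B, take mesh from B; A=[-] B=[joint] C=[urn,valve,ingot,iron,nail,mesh]
Tick 7: prefer A, take joint from B; A=[-] B=[-] C=[urn,valve,ingot,iron,nail,mesh,joint]

Answer: 7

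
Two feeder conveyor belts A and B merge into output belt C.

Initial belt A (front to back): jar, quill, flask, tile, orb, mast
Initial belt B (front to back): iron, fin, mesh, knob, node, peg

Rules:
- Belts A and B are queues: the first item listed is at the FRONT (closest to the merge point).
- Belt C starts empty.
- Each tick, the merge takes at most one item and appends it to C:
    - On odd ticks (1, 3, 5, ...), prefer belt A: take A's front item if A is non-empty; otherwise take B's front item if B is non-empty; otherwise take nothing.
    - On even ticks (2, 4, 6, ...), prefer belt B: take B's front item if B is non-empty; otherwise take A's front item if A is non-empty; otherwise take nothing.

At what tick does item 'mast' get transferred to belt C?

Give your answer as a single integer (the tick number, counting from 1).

Tick 1: prefer A, take jar from A; A=[quill,flask,tile,orb,mast] B=[iron,fin,mesh,knob,node,peg] C=[jar]
Tick 2: prefer B, take iron from B; A=[quill,flask,tile,orb,mast] B=[fin,mesh,knob,node,peg] C=[jar,iron]
Tick 3: prefer A, take quill from A; A=[flask,tile,orb,mast] B=[fin,mesh,knob,node,peg] C=[jar,iron,quill]
Tick 4: prefer B, take fin from B; A=[flask,tile,orb,mast] B=[mesh,knob,node,peg] C=[jar,iron,quill,fin]
Tick 5: prefer A, take flask from A; A=[tile,orb,mast] B=[mesh,knob,node,peg] C=[jar,iron,quill,fin,flask]
Tick 6: prefer B, take mesh from B; A=[tile,orb,mast] B=[knob,node,peg] C=[jar,iron,quill,fin,flask,mesh]
Tick 7: prefer A, take tile from A; A=[orb,mast] B=[knob,node,peg] C=[jar,iron,quill,fin,flask,mesh,tile]
Tick 8: prefer B, take knob from B; A=[orb,mast] B=[node,peg] C=[jar,iron,quill,fin,flask,mesh,tile,knob]
Tick 9: prefer A, take orb from A; A=[mast] B=[node,peg] C=[jar,iron,quill,fin,flask,mesh,tile,knob,orb]
Tick 10: prefer B, take node from B; A=[mast] B=[peg] C=[jar,iron,quill,fin,flask,mesh,tile,knob,orb,node]
Tick 11: prefer A, take mast from A; A=[-] B=[peg] C=[jar,iron,quill,fin,flask,mesh,tile,knob,orb,node,mast]

Answer: 11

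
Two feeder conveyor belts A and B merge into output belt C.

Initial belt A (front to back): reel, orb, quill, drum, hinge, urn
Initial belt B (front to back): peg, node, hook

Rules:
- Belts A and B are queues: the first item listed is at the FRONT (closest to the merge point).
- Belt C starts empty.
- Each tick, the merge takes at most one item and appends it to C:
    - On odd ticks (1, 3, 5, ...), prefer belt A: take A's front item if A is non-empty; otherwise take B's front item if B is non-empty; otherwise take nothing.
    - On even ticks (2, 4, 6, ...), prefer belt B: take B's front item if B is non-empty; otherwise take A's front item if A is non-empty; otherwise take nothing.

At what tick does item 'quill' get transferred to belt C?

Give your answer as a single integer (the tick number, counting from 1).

Tick 1: prefer A, take reel from A; A=[orb,quill,drum,hinge,urn] B=[peg,node,hook] C=[reel]
Tick 2: prefer B, take peg from B; A=[orb,quill,drum,hinge,urn] B=[node,hook] C=[reel,peg]
Tick 3: prefer A, take orb from A; A=[quill,drum,hinge,urn] B=[node,hook] C=[reel,peg,orb]
Tick 4: prefer B, take node from B; A=[quill,drum,hinge,urn] B=[hook] C=[reel,peg,orb,node]
Tick 5: prefer A, take quill from A; A=[drum,hinge,urn] B=[hook] C=[reel,peg,orb,node,quill]

Answer: 5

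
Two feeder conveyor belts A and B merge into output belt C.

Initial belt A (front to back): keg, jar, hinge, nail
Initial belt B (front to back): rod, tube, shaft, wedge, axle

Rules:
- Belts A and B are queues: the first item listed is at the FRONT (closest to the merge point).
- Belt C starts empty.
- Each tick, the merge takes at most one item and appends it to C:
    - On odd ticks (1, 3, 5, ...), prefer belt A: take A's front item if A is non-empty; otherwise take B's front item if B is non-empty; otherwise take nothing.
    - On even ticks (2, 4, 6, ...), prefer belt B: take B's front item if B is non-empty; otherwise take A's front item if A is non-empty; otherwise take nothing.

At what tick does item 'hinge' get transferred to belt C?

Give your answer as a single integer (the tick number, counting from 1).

Tick 1: prefer A, take keg from A; A=[jar,hinge,nail] B=[rod,tube,shaft,wedge,axle] C=[keg]
Tick 2: prefer B, take rod from B; A=[jar,hinge,nail] B=[tube,shaft,wedge,axle] C=[keg,rod]
Tick 3: prefer A, take jar from A; A=[hinge,nail] B=[tube,shaft,wedge,axle] C=[keg,rod,jar]
Tick 4: prefer B, take tube from B; A=[hinge,nail] B=[shaft,wedge,axle] C=[keg,rod,jar,tube]
Tick 5: prefer A, take hinge from A; A=[nail] B=[shaft,wedge,axle] C=[keg,rod,jar,tube,hinge]

Answer: 5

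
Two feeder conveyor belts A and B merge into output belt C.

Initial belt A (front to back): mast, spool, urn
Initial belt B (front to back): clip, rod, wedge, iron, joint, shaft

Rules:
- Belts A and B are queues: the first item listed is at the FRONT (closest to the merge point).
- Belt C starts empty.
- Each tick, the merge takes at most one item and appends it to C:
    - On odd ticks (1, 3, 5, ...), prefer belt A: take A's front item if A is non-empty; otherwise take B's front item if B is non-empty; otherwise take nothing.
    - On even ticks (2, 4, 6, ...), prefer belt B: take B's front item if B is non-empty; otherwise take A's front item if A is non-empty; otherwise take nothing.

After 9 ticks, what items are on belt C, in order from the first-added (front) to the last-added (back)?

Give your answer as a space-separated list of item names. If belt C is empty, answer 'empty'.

Tick 1: prefer A, take mast from A; A=[spool,urn] B=[clip,rod,wedge,iron,joint,shaft] C=[mast]
Tick 2: prefer B, take clip from B; A=[spool,urn] B=[rod,wedge,iron,joint,shaft] C=[mast,clip]
Tick 3: prefer A, take spool from A; A=[urn] B=[rod,wedge,iron,joint,shaft] C=[mast,clip,spool]
Tick 4: prefer B, take rod from B; A=[urn] B=[wedge,iron,joint,shaft] C=[mast,clip,spool,rod]
Tick 5: prefer A, take urn from A; A=[-] B=[wedge,iron,joint,shaft] C=[mast,clip,spool,rod,urn]
Tick 6: prefer B, take wedge from B; A=[-] B=[iron,joint,shaft] C=[mast,clip,spool,rod,urn,wedge]
Tick 7: prefer A, take iron from B; A=[-] B=[joint,shaft] C=[mast,clip,spool,rod,urn,wedge,iron]
Tick 8: prefer B, take joint from B; A=[-] B=[shaft] C=[mast,clip,spool,rod,urn,wedge,iron,joint]
Tick 9: prefer A, take shaft from B; A=[-] B=[-] C=[mast,clip,spool,rod,urn,wedge,iron,joint,shaft]

Answer: mast clip spool rod urn wedge iron joint shaft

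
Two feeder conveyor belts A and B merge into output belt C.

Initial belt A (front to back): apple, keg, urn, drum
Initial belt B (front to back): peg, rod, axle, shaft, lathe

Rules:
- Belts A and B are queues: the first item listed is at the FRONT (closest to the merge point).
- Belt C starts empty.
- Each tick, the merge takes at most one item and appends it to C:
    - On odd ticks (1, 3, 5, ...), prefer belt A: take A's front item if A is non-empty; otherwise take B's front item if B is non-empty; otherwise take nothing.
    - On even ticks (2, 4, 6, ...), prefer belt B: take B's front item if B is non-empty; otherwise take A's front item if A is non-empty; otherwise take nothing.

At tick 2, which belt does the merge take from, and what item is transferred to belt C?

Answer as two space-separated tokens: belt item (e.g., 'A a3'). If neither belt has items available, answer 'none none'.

Tick 1: prefer A, take apple from A; A=[keg,urn,drum] B=[peg,rod,axle,shaft,lathe] C=[apple]
Tick 2: prefer B, take peg from B; A=[keg,urn,drum] B=[rod,axle,shaft,lathe] C=[apple,peg]

Answer: B peg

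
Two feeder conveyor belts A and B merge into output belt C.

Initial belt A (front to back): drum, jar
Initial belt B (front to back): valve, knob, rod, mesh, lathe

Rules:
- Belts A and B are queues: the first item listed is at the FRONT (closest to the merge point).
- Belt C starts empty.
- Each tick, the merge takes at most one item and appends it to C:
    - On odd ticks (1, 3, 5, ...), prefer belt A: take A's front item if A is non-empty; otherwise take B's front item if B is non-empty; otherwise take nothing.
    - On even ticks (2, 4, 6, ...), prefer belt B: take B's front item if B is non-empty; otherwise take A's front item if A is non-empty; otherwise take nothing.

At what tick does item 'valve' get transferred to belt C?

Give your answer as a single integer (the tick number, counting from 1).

Answer: 2

Derivation:
Tick 1: prefer A, take drum from A; A=[jar] B=[valve,knob,rod,mesh,lathe] C=[drum]
Tick 2: prefer B, take valve from B; A=[jar] B=[knob,rod,mesh,lathe] C=[drum,valve]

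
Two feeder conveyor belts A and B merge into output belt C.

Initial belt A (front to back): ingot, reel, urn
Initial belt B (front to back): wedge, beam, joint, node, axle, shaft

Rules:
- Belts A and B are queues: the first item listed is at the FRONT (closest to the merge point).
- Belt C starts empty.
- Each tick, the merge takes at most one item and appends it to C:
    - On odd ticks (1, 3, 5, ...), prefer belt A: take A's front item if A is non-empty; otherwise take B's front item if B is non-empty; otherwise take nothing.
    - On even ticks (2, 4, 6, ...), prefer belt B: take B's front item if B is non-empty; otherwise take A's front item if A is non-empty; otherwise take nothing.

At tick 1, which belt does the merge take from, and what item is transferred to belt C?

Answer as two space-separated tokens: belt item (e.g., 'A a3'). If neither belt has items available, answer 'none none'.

Tick 1: prefer A, take ingot from A; A=[reel,urn] B=[wedge,beam,joint,node,axle,shaft] C=[ingot]

Answer: A ingot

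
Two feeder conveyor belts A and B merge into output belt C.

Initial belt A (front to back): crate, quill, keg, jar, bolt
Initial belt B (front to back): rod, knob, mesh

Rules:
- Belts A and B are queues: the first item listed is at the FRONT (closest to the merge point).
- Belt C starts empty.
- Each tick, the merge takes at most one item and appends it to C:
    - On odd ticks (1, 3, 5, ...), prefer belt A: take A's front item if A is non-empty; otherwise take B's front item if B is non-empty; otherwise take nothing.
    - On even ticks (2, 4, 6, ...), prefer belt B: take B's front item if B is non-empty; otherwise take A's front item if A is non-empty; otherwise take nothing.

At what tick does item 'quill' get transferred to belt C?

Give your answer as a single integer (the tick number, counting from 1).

Tick 1: prefer A, take crate from A; A=[quill,keg,jar,bolt] B=[rod,knob,mesh] C=[crate]
Tick 2: prefer B, take rod from B; A=[quill,keg,jar,bolt] B=[knob,mesh] C=[crate,rod]
Tick 3: prefer A, take quill from A; A=[keg,jar,bolt] B=[knob,mesh] C=[crate,rod,quill]

Answer: 3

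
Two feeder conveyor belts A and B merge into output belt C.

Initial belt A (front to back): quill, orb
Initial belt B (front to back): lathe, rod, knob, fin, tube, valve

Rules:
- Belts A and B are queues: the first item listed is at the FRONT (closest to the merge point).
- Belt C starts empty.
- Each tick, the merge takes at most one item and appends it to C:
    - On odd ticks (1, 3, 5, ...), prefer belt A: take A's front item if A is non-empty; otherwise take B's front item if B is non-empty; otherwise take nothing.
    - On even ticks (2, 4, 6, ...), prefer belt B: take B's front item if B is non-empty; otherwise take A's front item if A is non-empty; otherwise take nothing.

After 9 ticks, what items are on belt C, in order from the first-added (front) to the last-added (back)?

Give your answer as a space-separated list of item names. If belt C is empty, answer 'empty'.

Answer: quill lathe orb rod knob fin tube valve

Derivation:
Tick 1: prefer A, take quill from A; A=[orb] B=[lathe,rod,knob,fin,tube,valve] C=[quill]
Tick 2: prefer B, take lathe from B; A=[orb] B=[rod,knob,fin,tube,valve] C=[quill,lathe]
Tick 3: prefer A, take orb from A; A=[-] B=[rod,knob,fin,tube,valve] C=[quill,lathe,orb]
Tick 4: prefer B, take rod from B; A=[-] B=[knob,fin,tube,valve] C=[quill,lathe,orb,rod]
Tick 5: prefer A, take knob from B; A=[-] B=[fin,tube,valve] C=[quill,lathe,orb,rod,knob]
Tick 6: prefer B, take fin from B; A=[-] B=[tube,valve] C=[quill,lathe,orb,rod,knob,fin]
Tick 7: prefer A, take tube from B; A=[-] B=[valve] C=[quill,lathe,orb,rod,knob,fin,tube]
Tick 8: prefer B, take valve from B; A=[-] B=[-] C=[quill,lathe,orb,rod,knob,fin,tube,valve]
Tick 9: prefer A, both empty, nothing taken; A=[-] B=[-] C=[quill,lathe,orb,rod,knob,fin,tube,valve]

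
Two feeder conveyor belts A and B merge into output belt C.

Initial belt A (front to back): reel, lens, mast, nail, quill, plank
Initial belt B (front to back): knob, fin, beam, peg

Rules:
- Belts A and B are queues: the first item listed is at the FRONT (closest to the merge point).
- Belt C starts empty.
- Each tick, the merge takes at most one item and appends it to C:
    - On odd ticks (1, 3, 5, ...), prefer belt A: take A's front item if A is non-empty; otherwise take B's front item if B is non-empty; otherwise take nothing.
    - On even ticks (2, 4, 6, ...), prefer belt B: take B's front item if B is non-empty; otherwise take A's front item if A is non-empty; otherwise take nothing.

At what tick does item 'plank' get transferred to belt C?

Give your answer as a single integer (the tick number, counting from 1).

Answer: 10

Derivation:
Tick 1: prefer A, take reel from A; A=[lens,mast,nail,quill,plank] B=[knob,fin,beam,peg] C=[reel]
Tick 2: prefer B, take knob from B; A=[lens,mast,nail,quill,plank] B=[fin,beam,peg] C=[reel,knob]
Tick 3: prefer A, take lens from A; A=[mast,nail,quill,plank] B=[fin,beam,peg] C=[reel,knob,lens]
Tick 4: prefer B, take fin from B; A=[mast,nail,quill,plank] B=[beam,peg] C=[reel,knob,lens,fin]
Tick 5: prefer A, take mast from A; A=[nail,quill,plank] B=[beam,peg] C=[reel,knob,lens,fin,mast]
Tick 6: prefer B, take beam from B; A=[nail,quill,plank] B=[peg] C=[reel,knob,lens,fin,mast,beam]
Tick 7: prefer A, take nail from A; A=[quill,plank] B=[peg] C=[reel,knob,lens,fin,mast,beam,nail]
Tick 8: prefer B, take peg from B; A=[quill,plank] B=[-] C=[reel,knob,lens,fin,mast,beam,nail,peg]
Tick 9: prefer A, take quill from A; A=[plank] B=[-] C=[reel,knob,lens,fin,mast,beam,nail,peg,quill]
Tick 10: prefer B, take plank from A; A=[-] B=[-] C=[reel,knob,lens,fin,mast,beam,nail,peg,quill,plank]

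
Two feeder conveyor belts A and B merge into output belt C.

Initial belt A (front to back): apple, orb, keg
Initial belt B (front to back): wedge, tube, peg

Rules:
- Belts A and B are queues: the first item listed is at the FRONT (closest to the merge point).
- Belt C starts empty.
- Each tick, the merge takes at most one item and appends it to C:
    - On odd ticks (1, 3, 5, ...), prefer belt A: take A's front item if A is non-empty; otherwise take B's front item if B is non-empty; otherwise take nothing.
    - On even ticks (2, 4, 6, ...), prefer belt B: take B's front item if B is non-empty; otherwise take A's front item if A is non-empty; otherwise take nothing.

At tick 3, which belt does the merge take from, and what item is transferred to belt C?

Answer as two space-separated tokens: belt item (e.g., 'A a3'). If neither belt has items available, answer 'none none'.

Tick 1: prefer A, take apple from A; A=[orb,keg] B=[wedge,tube,peg] C=[apple]
Tick 2: prefer B, take wedge from B; A=[orb,keg] B=[tube,peg] C=[apple,wedge]
Tick 3: prefer A, take orb from A; A=[keg] B=[tube,peg] C=[apple,wedge,orb]

Answer: A orb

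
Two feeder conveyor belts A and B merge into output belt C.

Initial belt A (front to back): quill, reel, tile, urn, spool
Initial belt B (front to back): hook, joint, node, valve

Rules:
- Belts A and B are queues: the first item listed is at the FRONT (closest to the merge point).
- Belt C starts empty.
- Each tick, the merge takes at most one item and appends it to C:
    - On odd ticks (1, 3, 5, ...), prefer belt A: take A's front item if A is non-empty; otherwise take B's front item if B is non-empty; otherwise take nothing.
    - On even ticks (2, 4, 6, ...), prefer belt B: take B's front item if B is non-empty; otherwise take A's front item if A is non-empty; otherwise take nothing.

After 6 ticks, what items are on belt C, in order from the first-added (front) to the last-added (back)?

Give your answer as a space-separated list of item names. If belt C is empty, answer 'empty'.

Answer: quill hook reel joint tile node

Derivation:
Tick 1: prefer A, take quill from A; A=[reel,tile,urn,spool] B=[hook,joint,node,valve] C=[quill]
Tick 2: prefer B, take hook from B; A=[reel,tile,urn,spool] B=[joint,node,valve] C=[quill,hook]
Tick 3: prefer A, take reel from A; A=[tile,urn,spool] B=[joint,node,valve] C=[quill,hook,reel]
Tick 4: prefer B, take joint from B; A=[tile,urn,spool] B=[node,valve] C=[quill,hook,reel,joint]
Tick 5: prefer A, take tile from A; A=[urn,spool] B=[node,valve] C=[quill,hook,reel,joint,tile]
Tick 6: prefer B, take node from B; A=[urn,spool] B=[valve] C=[quill,hook,reel,joint,tile,node]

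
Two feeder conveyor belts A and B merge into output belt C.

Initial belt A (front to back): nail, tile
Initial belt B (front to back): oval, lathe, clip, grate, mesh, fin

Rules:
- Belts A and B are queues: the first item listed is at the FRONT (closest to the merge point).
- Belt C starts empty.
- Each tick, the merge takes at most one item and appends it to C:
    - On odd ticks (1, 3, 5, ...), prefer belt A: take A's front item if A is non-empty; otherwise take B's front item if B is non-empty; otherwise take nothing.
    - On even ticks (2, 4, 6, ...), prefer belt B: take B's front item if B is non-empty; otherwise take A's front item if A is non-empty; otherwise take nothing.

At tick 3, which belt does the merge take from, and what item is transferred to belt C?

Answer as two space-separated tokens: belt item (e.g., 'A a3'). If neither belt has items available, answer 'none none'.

Tick 1: prefer A, take nail from A; A=[tile] B=[oval,lathe,clip,grate,mesh,fin] C=[nail]
Tick 2: prefer B, take oval from B; A=[tile] B=[lathe,clip,grate,mesh,fin] C=[nail,oval]
Tick 3: prefer A, take tile from A; A=[-] B=[lathe,clip,grate,mesh,fin] C=[nail,oval,tile]

Answer: A tile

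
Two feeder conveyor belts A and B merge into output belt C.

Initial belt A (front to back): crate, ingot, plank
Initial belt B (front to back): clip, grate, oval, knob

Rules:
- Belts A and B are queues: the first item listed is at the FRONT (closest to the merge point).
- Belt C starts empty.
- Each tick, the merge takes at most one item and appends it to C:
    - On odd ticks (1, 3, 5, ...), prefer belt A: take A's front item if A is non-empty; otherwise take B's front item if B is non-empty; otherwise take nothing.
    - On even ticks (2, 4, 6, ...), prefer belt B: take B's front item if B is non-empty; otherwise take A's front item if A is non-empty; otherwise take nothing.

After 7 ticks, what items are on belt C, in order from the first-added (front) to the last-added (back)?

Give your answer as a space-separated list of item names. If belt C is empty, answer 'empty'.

Answer: crate clip ingot grate plank oval knob

Derivation:
Tick 1: prefer A, take crate from A; A=[ingot,plank] B=[clip,grate,oval,knob] C=[crate]
Tick 2: prefer B, take clip from B; A=[ingot,plank] B=[grate,oval,knob] C=[crate,clip]
Tick 3: prefer A, take ingot from A; A=[plank] B=[grate,oval,knob] C=[crate,clip,ingot]
Tick 4: prefer B, take grate from B; A=[plank] B=[oval,knob] C=[crate,clip,ingot,grate]
Tick 5: prefer A, take plank from A; A=[-] B=[oval,knob] C=[crate,clip,ingot,grate,plank]
Tick 6: prefer B, take oval from B; A=[-] B=[knob] C=[crate,clip,ingot,grate,plank,oval]
Tick 7: prefer A, take knob from B; A=[-] B=[-] C=[crate,clip,ingot,grate,plank,oval,knob]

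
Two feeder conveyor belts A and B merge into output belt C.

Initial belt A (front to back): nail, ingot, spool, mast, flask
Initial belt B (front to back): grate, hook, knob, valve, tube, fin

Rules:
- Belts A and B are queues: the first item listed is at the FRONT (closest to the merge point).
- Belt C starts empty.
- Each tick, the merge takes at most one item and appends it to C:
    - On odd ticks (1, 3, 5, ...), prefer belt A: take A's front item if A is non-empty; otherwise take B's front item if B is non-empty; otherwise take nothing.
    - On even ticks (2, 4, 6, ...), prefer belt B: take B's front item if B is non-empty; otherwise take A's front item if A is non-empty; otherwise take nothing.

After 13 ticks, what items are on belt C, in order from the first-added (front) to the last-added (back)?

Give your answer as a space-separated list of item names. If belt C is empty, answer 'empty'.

Tick 1: prefer A, take nail from A; A=[ingot,spool,mast,flask] B=[grate,hook,knob,valve,tube,fin] C=[nail]
Tick 2: prefer B, take grate from B; A=[ingot,spool,mast,flask] B=[hook,knob,valve,tube,fin] C=[nail,grate]
Tick 3: prefer A, take ingot from A; A=[spool,mast,flask] B=[hook,knob,valve,tube,fin] C=[nail,grate,ingot]
Tick 4: prefer B, take hook from B; A=[spool,mast,flask] B=[knob,valve,tube,fin] C=[nail,grate,ingot,hook]
Tick 5: prefer A, take spool from A; A=[mast,flask] B=[knob,valve,tube,fin] C=[nail,grate,ingot,hook,spool]
Tick 6: prefer B, take knob from B; A=[mast,flask] B=[valve,tube,fin] C=[nail,grate,ingot,hook,spool,knob]
Tick 7: prefer A, take mast from A; A=[flask] B=[valve,tube,fin] C=[nail,grate,ingot,hook,spool,knob,mast]
Tick 8: prefer B, take valve from B; A=[flask] B=[tube,fin] C=[nail,grate,ingot,hook,spool,knob,mast,valve]
Tick 9: prefer A, take flask from A; A=[-] B=[tube,fin] C=[nail,grate,ingot,hook,spool,knob,mast,valve,flask]
Tick 10: prefer B, take tube from B; A=[-] B=[fin] C=[nail,grate,ingot,hook,spool,knob,mast,valve,flask,tube]
Tick 11: prefer A, take fin from B; A=[-] B=[-] C=[nail,grate,ingot,hook,spool,knob,mast,valve,flask,tube,fin]
Tick 12: prefer B, both empty, nothing taken; A=[-] B=[-] C=[nail,grate,ingot,hook,spool,knob,mast,valve,flask,tube,fin]
Tick 13: prefer A, both empty, nothing taken; A=[-] B=[-] C=[nail,grate,ingot,hook,spool,knob,mast,valve,flask,tube,fin]

Answer: nail grate ingot hook spool knob mast valve flask tube fin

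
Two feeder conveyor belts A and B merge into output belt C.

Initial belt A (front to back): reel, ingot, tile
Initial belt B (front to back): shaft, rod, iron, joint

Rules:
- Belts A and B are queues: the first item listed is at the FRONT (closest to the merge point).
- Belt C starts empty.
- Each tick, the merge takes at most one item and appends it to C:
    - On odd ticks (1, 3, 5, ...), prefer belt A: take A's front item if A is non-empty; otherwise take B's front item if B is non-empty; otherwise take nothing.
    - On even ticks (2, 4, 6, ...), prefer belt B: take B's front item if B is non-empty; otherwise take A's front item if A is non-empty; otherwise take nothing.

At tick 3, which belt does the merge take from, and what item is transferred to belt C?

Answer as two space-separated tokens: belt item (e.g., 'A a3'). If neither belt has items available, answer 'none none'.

Tick 1: prefer A, take reel from A; A=[ingot,tile] B=[shaft,rod,iron,joint] C=[reel]
Tick 2: prefer B, take shaft from B; A=[ingot,tile] B=[rod,iron,joint] C=[reel,shaft]
Tick 3: prefer A, take ingot from A; A=[tile] B=[rod,iron,joint] C=[reel,shaft,ingot]

Answer: A ingot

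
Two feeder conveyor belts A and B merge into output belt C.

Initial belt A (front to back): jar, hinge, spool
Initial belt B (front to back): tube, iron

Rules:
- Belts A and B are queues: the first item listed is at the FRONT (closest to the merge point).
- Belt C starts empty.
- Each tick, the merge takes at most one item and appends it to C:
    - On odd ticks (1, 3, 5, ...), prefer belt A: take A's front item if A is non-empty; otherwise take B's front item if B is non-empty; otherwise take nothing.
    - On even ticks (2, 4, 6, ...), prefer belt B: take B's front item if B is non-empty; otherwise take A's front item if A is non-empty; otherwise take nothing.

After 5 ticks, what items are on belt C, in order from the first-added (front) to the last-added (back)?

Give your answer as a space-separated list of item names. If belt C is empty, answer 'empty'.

Answer: jar tube hinge iron spool

Derivation:
Tick 1: prefer A, take jar from A; A=[hinge,spool] B=[tube,iron] C=[jar]
Tick 2: prefer B, take tube from B; A=[hinge,spool] B=[iron] C=[jar,tube]
Tick 3: prefer A, take hinge from A; A=[spool] B=[iron] C=[jar,tube,hinge]
Tick 4: prefer B, take iron from B; A=[spool] B=[-] C=[jar,tube,hinge,iron]
Tick 5: prefer A, take spool from A; A=[-] B=[-] C=[jar,tube,hinge,iron,spool]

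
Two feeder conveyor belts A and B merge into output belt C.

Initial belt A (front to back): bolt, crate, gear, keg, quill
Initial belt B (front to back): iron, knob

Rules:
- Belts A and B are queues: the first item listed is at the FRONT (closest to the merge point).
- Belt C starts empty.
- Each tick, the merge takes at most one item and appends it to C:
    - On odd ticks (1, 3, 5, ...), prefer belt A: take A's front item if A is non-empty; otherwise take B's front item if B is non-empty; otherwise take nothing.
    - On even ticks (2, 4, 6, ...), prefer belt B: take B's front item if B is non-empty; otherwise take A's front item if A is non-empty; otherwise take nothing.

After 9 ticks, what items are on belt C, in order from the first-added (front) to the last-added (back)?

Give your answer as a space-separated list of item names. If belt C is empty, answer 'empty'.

Tick 1: prefer A, take bolt from A; A=[crate,gear,keg,quill] B=[iron,knob] C=[bolt]
Tick 2: prefer B, take iron from B; A=[crate,gear,keg,quill] B=[knob] C=[bolt,iron]
Tick 3: prefer A, take crate from A; A=[gear,keg,quill] B=[knob] C=[bolt,iron,crate]
Tick 4: prefer B, take knob from B; A=[gear,keg,quill] B=[-] C=[bolt,iron,crate,knob]
Tick 5: prefer A, take gear from A; A=[keg,quill] B=[-] C=[bolt,iron,crate,knob,gear]
Tick 6: prefer B, take keg from A; A=[quill] B=[-] C=[bolt,iron,crate,knob,gear,keg]
Tick 7: prefer A, take quill from A; A=[-] B=[-] C=[bolt,iron,crate,knob,gear,keg,quill]
Tick 8: prefer B, both empty, nothing taken; A=[-] B=[-] C=[bolt,iron,crate,knob,gear,keg,quill]
Tick 9: prefer A, both empty, nothing taken; A=[-] B=[-] C=[bolt,iron,crate,knob,gear,keg,quill]

Answer: bolt iron crate knob gear keg quill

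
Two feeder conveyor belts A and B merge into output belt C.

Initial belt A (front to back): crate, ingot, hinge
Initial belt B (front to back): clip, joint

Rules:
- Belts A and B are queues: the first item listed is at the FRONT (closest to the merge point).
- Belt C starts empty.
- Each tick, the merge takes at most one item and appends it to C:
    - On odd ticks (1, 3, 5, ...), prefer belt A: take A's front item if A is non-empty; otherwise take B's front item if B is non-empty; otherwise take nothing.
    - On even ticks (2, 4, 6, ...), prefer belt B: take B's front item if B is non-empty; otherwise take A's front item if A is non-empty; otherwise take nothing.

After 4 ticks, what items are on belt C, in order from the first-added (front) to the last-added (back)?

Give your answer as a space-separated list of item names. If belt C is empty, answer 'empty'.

Answer: crate clip ingot joint

Derivation:
Tick 1: prefer A, take crate from A; A=[ingot,hinge] B=[clip,joint] C=[crate]
Tick 2: prefer B, take clip from B; A=[ingot,hinge] B=[joint] C=[crate,clip]
Tick 3: prefer A, take ingot from A; A=[hinge] B=[joint] C=[crate,clip,ingot]
Tick 4: prefer B, take joint from B; A=[hinge] B=[-] C=[crate,clip,ingot,joint]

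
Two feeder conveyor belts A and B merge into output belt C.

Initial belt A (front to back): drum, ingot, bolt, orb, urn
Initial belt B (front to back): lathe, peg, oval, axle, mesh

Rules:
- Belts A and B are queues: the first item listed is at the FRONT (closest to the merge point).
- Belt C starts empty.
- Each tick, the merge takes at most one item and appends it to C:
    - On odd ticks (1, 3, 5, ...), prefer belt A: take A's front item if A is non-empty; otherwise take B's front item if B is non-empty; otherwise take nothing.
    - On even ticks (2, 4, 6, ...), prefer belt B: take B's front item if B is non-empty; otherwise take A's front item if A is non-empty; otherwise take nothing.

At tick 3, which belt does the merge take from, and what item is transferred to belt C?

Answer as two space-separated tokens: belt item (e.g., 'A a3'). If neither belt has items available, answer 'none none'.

Tick 1: prefer A, take drum from A; A=[ingot,bolt,orb,urn] B=[lathe,peg,oval,axle,mesh] C=[drum]
Tick 2: prefer B, take lathe from B; A=[ingot,bolt,orb,urn] B=[peg,oval,axle,mesh] C=[drum,lathe]
Tick 3: prefer A, take ingot from A; A=[bolt,orb,urn] B=[peg,oval,axle,mesh] C=[drum,lathe,ingot]

Answer: A ingot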